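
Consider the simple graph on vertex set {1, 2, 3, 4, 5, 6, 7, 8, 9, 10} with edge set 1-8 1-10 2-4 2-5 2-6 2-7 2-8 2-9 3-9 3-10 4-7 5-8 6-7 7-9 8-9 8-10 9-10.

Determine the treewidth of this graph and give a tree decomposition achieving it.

Every bag has size at most 3, so the width is 3 − 1 = 2 and tw(G) ≤ 2. On the other hand G contains the 3-clique {8, 9, 10}. A clique must lie in a single bag of any decomposition, so no decomposition can have width below 2. Therefore the treewidth is 2.

Treewidth 2.
One optimal decomposition is:
Bags: B1 = {2, 8, 9}  B2 = {2, 5, 8}  B3 = {2, 7, 9}  B4 = {8, 9, 10}  B5 = {1, 8, 10}  B6 = {2, 4, 7}  B7 = {3, 9, 10}  B8 = {2, 6, 7}
Tree: B1–B2, B1–B3, B1–B4, B4–B5, B3–B6, B4–B7, B3–B8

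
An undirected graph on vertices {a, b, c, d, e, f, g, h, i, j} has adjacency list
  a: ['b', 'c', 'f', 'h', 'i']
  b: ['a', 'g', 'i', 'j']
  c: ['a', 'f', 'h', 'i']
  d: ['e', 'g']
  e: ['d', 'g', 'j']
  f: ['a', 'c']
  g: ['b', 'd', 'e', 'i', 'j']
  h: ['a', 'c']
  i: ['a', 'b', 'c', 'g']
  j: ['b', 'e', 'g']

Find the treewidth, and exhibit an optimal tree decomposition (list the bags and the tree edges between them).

Treewidth 2.
One such decomposition:
Bags: B1 = {b, g, j}  B2 = {e, g, j}  B3 = {d, e, g}  B4 = {b, g, i}  B5 = {a, b, i}  B6 = {a, c, i}  B7 = {a, c, f}  B8 = {a, c, h}
Tree: B1–B2, B2–B3, B1–B4, B4–B5, B5–B6, B6–B7, B7–B8

Every bag has size at most 3, so the width is 3 − 1 = 2 and tw(G) ≤ 2. For the lower bound, the 3 vertices {a, c, f} are pairwise adjacent, and any tree decomposition puts a clique entirely inside one bag — forcing width ≥ 2. Therefore the treewidth is 2.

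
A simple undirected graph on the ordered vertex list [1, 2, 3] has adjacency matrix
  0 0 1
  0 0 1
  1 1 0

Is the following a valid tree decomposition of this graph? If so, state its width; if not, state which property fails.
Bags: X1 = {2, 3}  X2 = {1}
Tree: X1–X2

No — edge (3,1) lies in no bag.

A tree decomposition must satisfy three properties: every vertex lies in some bag; for every edge, both endpoints lie together in some bag; and for every vertex, the bags containing it form a connected subtree. Here edge (3,1) lies in no bag, so the decomposition is invalid.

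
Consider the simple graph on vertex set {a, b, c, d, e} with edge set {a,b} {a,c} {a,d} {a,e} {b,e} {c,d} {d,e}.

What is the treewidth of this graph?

A width-2 tree decomposition is:
Bags: B1 = {a, c, d}  B2 = {a, d, e}  B3 = {a, b, e}
Tree: B1–B2, B2–B3
The largest bag has 3 vertices, giving width 2; this decomposition certifies tw(G) ≤ 2. Conversely, {a, d, e} is a clique of size 3, and the vertices of any clique must share a bag in every tree decomposition; so some bag has ≥ 3 vertices and tw(G) ≥ 2. The upper and lower bounds meet at 2, so that is the treewidth.

2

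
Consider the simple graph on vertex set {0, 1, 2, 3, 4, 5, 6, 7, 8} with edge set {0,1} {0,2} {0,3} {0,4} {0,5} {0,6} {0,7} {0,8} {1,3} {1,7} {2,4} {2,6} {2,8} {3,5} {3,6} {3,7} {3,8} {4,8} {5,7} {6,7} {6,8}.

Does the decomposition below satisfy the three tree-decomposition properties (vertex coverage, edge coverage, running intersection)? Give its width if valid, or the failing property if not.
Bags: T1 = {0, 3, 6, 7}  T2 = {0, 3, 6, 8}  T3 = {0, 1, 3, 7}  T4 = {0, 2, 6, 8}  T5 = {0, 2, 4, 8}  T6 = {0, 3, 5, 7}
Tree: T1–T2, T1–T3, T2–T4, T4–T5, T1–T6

Every vertex of G appears in some bag (union = {0, 1, 2, 3, 4, 5, 6, 7, 8}); every edge is covered by a bag; and for each vertex v the set of bags containing v is connected in the bag tree. The decomposition is therefore valid. The largest bag has 4 vertices, so the width is 3.

Yes; width 3.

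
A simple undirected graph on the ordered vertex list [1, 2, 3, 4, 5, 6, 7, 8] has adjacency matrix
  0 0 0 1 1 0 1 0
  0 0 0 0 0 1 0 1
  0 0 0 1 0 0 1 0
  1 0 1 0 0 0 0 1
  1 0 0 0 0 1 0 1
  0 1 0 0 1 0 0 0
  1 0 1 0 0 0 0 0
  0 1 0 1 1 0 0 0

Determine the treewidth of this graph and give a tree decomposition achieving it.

Treewidth 2.
One such decomposition:
Bags: B1 = {1, 3, 7}  B2 = {1, 3, 4}  B3 = {1, 4, 5}  B4 = {4, 5, 8}  B5 = {5, 6, 8}  B6 = {2, 6, 8}
Tree: B1–B2, B2–B3, B3–B4, B4–B5, B5–B6

The largest bag has 3 vertices, giving width 2; this decomposition certifies tw(G) ≤ 2. The edges 7–3–4–1–7 form a cycle, so G is not a tree and its treewidth is at least 2. Hence tw(G) = 2 exactly.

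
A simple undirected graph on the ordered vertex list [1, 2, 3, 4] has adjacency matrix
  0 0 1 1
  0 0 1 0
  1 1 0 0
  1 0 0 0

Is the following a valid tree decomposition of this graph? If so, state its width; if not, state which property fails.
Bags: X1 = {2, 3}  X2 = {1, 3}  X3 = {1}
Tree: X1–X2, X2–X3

A tree decomposition must satisfy three properties: every vertex lies in some bag; for every edge, both endpoints lie together in some bag; and for every vertex, the bags containing it form a connected subtree. Here vertex 4 appears in no bag, so the decomposition is invalid.

No — vertex 4 appears in no bag.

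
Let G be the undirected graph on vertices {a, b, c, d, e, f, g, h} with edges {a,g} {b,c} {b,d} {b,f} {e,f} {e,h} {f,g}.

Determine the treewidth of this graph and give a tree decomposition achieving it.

Every bag has size at most 2, so the width is 2 − 1 = 1 and tw(G) ≤ 1. Since G has at least one edge (e.g. a–g), it is not an edgeless graph, so tw(G) ≥ 1. Hence tw(G) = 1 exactly.

Treewidth 1.
Bags: B1 = {a, g}  B2 = {f, g}  B3 = {e, f}  B4 = {e, h}  B5 = {b, f}  B6 = {b, c}  B7 = {b, d}
Tree: B1–B2, B2–B3, B3–B4, B2–B5, B5–B6, B5–B7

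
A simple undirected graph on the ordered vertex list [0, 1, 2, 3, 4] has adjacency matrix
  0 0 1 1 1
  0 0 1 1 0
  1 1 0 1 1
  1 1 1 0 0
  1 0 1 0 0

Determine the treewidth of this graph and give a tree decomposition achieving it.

Each bag holds 3 vertices, so the decomposition has width 2, which upper-bounds the treewidth. On the other hand G contains the 3-clique {0, 2, 3}. A clique must lie in a single bag of any decomposition, so no decomposition can have width below 2. Combining the bounds, tw(G) = 2.

Treewidth 2.
Bags: B1 = {0, 2, 3}  B2 = {0, 2, 4}  B3 = {1, 2, 3}
Tree: B1–B2, B1–B3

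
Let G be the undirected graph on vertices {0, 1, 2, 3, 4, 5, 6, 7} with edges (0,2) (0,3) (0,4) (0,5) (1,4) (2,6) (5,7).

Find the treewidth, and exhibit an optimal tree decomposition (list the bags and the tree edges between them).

Treewidth 1.
One optimal decomposition is:
Bags: B1 = {0, 5}  B2 = {5, 7}  B3 = {0, 4}  B4 = {0, 2}  B5 = {0, 3}  B6 = {2, 6}  B7 = {1, 4}
Tree: B1–B2, B1–B3, B3–B4, B4–B5, B4–B6, B3–B7

Every bag has size at most 2, so the width is 2 − 1 = 1 and tw(G) ≤ 1. Any graph with an edge has treewidth ≥ 1, and G has the edge 5–0. Combining the bounds, tw(G) = 1.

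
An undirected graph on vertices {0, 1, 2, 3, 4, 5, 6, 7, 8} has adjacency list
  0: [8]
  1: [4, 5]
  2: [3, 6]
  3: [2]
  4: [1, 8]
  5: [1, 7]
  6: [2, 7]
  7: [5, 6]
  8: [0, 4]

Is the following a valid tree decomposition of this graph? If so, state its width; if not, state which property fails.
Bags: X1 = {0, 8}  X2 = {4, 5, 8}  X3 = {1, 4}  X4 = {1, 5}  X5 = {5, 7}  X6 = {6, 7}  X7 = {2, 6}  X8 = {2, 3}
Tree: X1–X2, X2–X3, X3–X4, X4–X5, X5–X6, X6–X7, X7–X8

A tree decomposition must satisfy three properties: every vertex lies in some bag; for every edge, both endpoints lie together in some bag; and for every vertex, the bags containing it form a connected subtree. Here bags containing vertex 5 are not connected in the tree, so the decomposition is invalid.

No — bags containing vertex 5 are not connected in the tree.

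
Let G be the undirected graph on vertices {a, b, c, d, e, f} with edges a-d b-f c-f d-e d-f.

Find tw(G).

1

A width-1 tree decomposition is:
Bags: B1 = {a, d}  B2 = {d, f}  B3 = {b, f}  B4 = {c, f}  B5 = {d, e}
Tree: B1–B2, B2–B3, B3–B4, B2–B5
The largest bag has 2 vertices, giving width 1; this decomposition certifies tw(G) ≤ 1. Any graph with an edge has treewidth ≥ 1, and G has the edge a–d. The upper and lower bounds meet at 1, so that is the treewidth.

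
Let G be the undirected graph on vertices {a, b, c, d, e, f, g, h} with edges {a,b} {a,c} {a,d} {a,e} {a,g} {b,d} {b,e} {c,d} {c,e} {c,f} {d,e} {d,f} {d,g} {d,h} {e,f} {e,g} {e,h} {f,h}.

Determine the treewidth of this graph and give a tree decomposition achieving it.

Treewidth 3.
One such decomposition:
Bags: B1 = {c, d, e, f}  B2 = {a, c, d, e}  B3 = {d, e, f, h}  B4 = {a, b, d, e}  B5 = {a, d, e, g}
Tree: B1–B2, B1–B3, B2–B4, B4–B5

The largest bag has 4 vertices, giving width 3; this decomposition certifies tw(G) ≤ 3. For the lower bound, the 4 vertices {a, d, e, g} are pairwise adjacent, and any tree decomposition puts a clique entirely inside one bag — forcing width ≥ 3. The upper and lower bounds meet at 3, so that is the treewidth.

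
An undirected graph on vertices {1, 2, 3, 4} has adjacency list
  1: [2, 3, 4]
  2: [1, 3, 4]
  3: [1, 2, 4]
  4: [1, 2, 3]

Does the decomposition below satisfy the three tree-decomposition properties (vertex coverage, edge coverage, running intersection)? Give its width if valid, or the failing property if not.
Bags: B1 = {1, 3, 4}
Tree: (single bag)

No — vertex 2 appears in no bag.

A tree decomposition must satisfy three properties: every vertex lies in some bag; for every edge, both endpoints lie together in some bag; and for every vertex, the bags containing it form a connected subtree. Here vertex 2 appears in no bag, so the decomposition is invalid.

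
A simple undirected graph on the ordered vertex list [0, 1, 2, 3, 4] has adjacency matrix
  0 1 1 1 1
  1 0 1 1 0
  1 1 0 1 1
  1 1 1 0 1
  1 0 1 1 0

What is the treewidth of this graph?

A width-3 tree decomposition is:
Bags: B1 = {0, 2, 3, 4}  B2 = {0, 1, 2, 3}
Tree: B1–B2
Every bag has size at most 4, so the width is 4 − 1 = 3 and tw(G) ≤ 3. Conversely, {0, 1, 2, 3} is a clique of size 4, and the vertices of any clique must share a bag in every tree decomposition; so some bag has ≥ 4 vertices and tw(G) ≥ 3. Therefore the treewidth is 3.

3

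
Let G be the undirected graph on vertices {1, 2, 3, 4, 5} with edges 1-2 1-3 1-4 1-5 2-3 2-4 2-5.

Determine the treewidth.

2

A width-2 tree decomposition is:
Bags: B1 = {1, 2, 4}  B2 = {1, 2, 3}  B3 = {1, 2, 5}
Tree: B1–B2, B2–B3
Every bag has size at most 3, so the width is 3 − 1 = 2 and tw(G) ≤ 2. On the other hand G contains the 3-clique {1, 2, 3}. A clique must lie in a single bag of any decomposition, so no decomposition can have width below 2. The upper and lower bounds meet at 2, so that is the treewidth.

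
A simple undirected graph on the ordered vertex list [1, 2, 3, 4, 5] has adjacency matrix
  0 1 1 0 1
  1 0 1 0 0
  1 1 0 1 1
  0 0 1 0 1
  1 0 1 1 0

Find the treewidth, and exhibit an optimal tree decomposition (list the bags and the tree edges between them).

Treewidth 2.
Bags: B1 = {1, 3, 5}  B2 = {3, 4, 5}  B3 = {1, 2, 3}
Tree: B1–B2, B1–B3

The largest bag has 3 vertices, giving width 2; this decomposition certifies tw(G) ≤ 2. Conversely, {1, 2, 3} is a clique of size 3, and the vertices of any clique must share a bag in every tree decomposition; so some bag has ≥ 3 vertices and tw(G) ≥ 2. The upper and lower bounds meet at 2, so that is the treewidth.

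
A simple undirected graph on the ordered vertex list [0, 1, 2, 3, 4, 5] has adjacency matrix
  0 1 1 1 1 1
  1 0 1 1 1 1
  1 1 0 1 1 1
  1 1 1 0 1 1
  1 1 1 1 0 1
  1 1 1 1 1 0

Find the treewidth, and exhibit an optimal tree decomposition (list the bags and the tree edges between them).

A single bag containing all 6 vertices is trivially a valid decomposition of width 5. Conversely, {0, 1, 2, 3, 4, 5} is a clique of size 6, and the vertices of any clique must share a bag in every tree decomposition; so some bag has ≥ 6 vertices and tw(G) ≥ 5. The upper and lower bounds meet at 5, so that is the treewidth.

Treewidth 5.
Bags: B1 = {0, 1, 2, 3, 4, 5}
Tree: (single bag)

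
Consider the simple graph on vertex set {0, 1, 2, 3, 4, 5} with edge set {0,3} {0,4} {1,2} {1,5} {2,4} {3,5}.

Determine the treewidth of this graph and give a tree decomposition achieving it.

Treewidth 2.
One optimal decomposition is:
Bags: B1 = {0, 3, 5}  B2 = {0, 1, 5}  B3 = {0, 1, 2}  B4 = {0, 2, 4}
Tree: B1–B2, B2–B3, B3–B4

The largest bag has 3 vertices, giving width 2; this decomposition certifies tw(G) ≤ 2. For the lower bound, G contains the cycle 0–3–5–1–2–4–0, so G is not a forest; only forests have treewidth ≤ 1, hence tw(G) ≥ 2. Combining the bounds, tw(G) = 2.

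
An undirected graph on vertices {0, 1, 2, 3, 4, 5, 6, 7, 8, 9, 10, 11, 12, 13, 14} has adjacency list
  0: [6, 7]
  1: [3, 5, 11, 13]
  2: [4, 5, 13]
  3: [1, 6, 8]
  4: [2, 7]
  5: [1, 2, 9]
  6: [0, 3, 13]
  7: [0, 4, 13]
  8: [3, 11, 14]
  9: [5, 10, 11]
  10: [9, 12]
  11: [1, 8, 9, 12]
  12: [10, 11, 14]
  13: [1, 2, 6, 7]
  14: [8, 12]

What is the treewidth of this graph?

A width-3 tree decomposition is:
Bags: B1 = {0, 2, 4, 7}  B2 = {0, 2, 7, 13}  B3 = {0, 2, 6, 13}  B4 = {2, 5, 6, 13}  B5 = {1, 5, 6, 13}  B6 = {1, 3, 5, 6}  B7 = {1, 3, 5, 9}  B8 = {1, 3, 9, 11}  B9 = {3, 8, 9, 11}  B10 = {8, 9, 10, 11}  B11 = {8, 10, 11, 12}  B12 = {8, 10, 12, 14}
Tree: B1–B2, B2–B3, B3–B4, B4–B5, B5–B6, B6–B7, B7–B8, B8–B9, B9–B10, B10–B11, B11–B12
The largest bag has 4 vertices, giving width 3; this decomposition certifies tw(G) ≤ 3. For the lower bound: the 4 vertex sets {0,4,7}, {2}, {13}, {1,3,5,6} are disjoint, each induces a connected subgraph, and every pair is joined by at least one edge of G. Contracting each set to a single vertex therefore yields K_{4} as a minor, and since treewidth is minor-monotone, tw(G) ≥ tw(K_{4}) = 3. Combining the bounds, tw(G) = 3.

3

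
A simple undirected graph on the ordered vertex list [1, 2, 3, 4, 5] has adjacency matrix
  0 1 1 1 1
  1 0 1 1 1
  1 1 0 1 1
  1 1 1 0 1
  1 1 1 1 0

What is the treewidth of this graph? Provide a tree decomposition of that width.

A single bag containing all 5 vertices is trivially a valid decomposition of width 4. For the lower bound, the 5 vertices {1, 2, 3, 4, 5} are pairwise adjacent, and any tree decomposition puts a clique entirely inside one bag — forcing width ≥ 4. The upper and lower bounds meet at 4, so that is the treewidth.

Treewidth 4.
One such decomposition:
Bags: B1 = {1, 2, 3, 4, 5}
Tree: (single bag)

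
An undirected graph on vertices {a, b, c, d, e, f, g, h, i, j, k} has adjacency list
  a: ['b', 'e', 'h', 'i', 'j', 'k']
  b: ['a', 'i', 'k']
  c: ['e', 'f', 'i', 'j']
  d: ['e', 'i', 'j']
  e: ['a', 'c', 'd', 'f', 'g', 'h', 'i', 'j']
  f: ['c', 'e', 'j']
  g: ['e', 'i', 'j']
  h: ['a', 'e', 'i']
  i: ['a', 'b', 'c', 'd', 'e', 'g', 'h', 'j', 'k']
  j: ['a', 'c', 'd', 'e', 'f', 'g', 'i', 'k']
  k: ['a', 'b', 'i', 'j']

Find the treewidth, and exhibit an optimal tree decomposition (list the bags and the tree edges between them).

Every bag has size at most 4, so the width is 4 − 1 = 3 and tw(G) ≤ 3. On the other hand G contains the 4-clique {c, e, f, j}. A clique must lie in a single bag of any decomposition, so no decomposition can have width below 3. Combining the bounds, tw(G) = 3.

Treewidth 3.
One such decomposition:
Bags: B1 = {a, e, i, j}  B2 = {c, e, i, j}  B3 = {e, g, i, j}  B4 = {a, e, h, i}  B5 = {a, i, j, k}  B6 = {a, b, i, k}  B7 = {d, e, i, j}  B8 = {c, e, f, j}
Tree: B1–B2, B2–B3, B1–B4, B1–B5, B5–B6, B1–B7, B2–B8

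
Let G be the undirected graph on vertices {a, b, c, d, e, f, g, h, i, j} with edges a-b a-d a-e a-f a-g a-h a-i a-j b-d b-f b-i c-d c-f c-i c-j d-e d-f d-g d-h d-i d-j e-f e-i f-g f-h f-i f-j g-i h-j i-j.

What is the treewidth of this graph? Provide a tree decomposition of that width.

Treewidth 4.
One such decomposition:
Bags: B1 = {a, d, f, i, j}  B2 = {a, d, f, g, i}  B3 = {c, d, f, i, j}  B4 = {a, d, f, h, j}  B5 = {a, d, e, f, i}  B6 = {a, b, d, f, i}
Tree: B1–B2, B1–B3, B1–B4, B1–B5, B1–B6

The largest bag has 5 vertices, giving width 4; this decomposition certifies tw(G) ≤ 4. For the lower bound, the 5 vertices {a, d, f, h, j} are pairwise adjacent, and any tree decomposition puts a clique entirely inside one bag — forcing width ≥ 4. Therefore the treewidth is 4.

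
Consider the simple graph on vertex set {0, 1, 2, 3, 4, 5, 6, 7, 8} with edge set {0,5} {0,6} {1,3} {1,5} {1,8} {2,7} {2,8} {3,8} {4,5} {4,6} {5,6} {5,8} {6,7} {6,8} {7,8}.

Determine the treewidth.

2

A width-2 tree decomposition is:
Bags: B1 = {5, 6, 8}  B2 = {6, 7, 8}  B3 = {1, 5, 8}  B4 = {0, 5, 6}  B5 = {4, 5, 6}  B6 = {2, 7, 8}  B7 = {1, 3, 8}
Tree: B1–B2, B1–B3, B1–B4, B1–B5, B2–B6, B3–B7
The largest bag has 3 vertices, giving width 2; this decomposition certifies tw(G) ≤ 2. Conversely, {0, 5, 6} is a clique of size 3, and the vertices of any clique must share a bag in every tree decomposition; so some bag has ≥ 3 vertices and tw(G) ≥ 2. The upper and lower bounds meet at 2, so that is the treewidth.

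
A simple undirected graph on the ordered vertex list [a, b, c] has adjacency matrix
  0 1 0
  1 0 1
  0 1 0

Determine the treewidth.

A width-1 tree decomposition is:
Bags: B1 = {a, b}  B2 = {b, c}
Tree: B1–B2
Every bag has size at most 2, so the width is 2 − 1 = 1 and tw(G) ≤ 1. Any graph with an edge has treewidth ≥ 1, and G has the edge a–b. Hence tw(G) = 1 exactly.

1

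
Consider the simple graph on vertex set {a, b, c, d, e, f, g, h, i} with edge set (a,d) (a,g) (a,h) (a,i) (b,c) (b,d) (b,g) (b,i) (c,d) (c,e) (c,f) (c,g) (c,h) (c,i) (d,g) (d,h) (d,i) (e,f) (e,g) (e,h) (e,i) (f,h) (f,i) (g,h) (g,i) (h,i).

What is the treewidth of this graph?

A width-4 tree decomposition is:
Bags: B1 = {c, e, g, h, i}  B2 = {c, d, g, h, i}  B3 = {a, d, g, h, i}  B4 = {b, c, d, g, i}  B5 = {c, e, f, h, i}
Tree: B1–B2, B2–B3, B2–B4, B1–B5
The largest bag has 5 vertices, giving width 4; this decomposition certifies tw(G) ≤ 4. For the lower bound, the 5 vertices {c, d, g, h, i} are pairwise adjacent, and any tree decomposition puts a clique entirely inside one bag — forcing width ≥ 4. The upper and lower bounds meet at 4, so that is the treewidth.

4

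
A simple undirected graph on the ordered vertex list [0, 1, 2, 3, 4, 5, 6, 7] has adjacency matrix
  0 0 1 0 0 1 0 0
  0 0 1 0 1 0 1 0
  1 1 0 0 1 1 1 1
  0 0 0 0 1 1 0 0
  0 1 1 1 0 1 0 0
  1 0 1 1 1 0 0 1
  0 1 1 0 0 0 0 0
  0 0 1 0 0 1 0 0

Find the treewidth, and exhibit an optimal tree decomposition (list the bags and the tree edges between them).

Each bag holds 3 vertices, so the decomposition has width 2, which upper-bounds the treewidth. For the lower bound, the 3 vertices {1, 2, 4} are pairwise adjacent, and any tree decomposition puts a clique entirely inside one bag — forcing width ≥ 2. Therefore the treewidth is 2.

Treewidth 2.
One optimal decomposition is:
Bags: B1 = {1, 2, 4}  B2 = {1, 2, 6}  B3 = {2, 4, 5}  B4 = {2, 5, 7}  B5 = {0, 2, 5}  B6 = {3, 4, 5}
Tree: B1–B2, B1–B3, B3–B4, B3–B5, B3–B6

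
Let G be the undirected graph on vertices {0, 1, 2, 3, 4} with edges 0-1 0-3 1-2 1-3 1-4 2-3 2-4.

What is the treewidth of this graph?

A width-2 tree decomposition is:
Bags: B1 = {1, 2, 3}  B2 = {1, 2, 4}  B3 = {0, 1, 3}
Tree: B1–B2, B1–B3
Every bag has size at most 3, so the width is 3 − 1 = 2 and tw(G) ≤ 2. On the other hand G contains the 3-clique {0, 1, 3}. A clique must lie in a single bag of any decomposition, so no decomposition can have width below 2. Combining the bounds, tw(G) = 2.

2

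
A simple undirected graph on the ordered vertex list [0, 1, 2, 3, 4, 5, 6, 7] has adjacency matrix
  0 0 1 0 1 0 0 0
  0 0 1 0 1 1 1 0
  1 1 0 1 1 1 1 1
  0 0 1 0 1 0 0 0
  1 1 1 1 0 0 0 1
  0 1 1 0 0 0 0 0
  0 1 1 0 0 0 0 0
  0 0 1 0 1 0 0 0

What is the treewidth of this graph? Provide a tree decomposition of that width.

Each bag holds 3 vertices, so the decomposition has width 2, which upper-bounds the treewidth. On the other hand G contains the 3-clique {0, 2, 4}. A clique must lie in a single bag of any decomposition, so no decomposition can have width below 2. Combining the bounds, tw(G) = 2.

Treewidth 2.
One such decomposition:
Bags: B1 = {0, 2, 4}  B2 = {1, 2, 4}  B3 = {2, 4, 7}  B4 = {2, 3, 4}  B5 = {1, 2, 5}  B6 = {1, 2, 6}
Tree: B1–B2, B2–B3, B2–B4, B2–B5, B5–B6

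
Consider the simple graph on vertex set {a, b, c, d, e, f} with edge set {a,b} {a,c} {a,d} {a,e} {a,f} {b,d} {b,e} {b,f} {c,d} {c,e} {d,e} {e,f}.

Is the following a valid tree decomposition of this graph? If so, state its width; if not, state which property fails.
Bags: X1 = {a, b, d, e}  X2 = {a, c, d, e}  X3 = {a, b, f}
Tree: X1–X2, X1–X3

A tree decomposition must satisfy three properties: every vertex lies in some bag; for every edge, both endpoints lie together in some bag; and for every vertex, the bags containing it form a connected subtree. Here edge (e,f) lies in no bag, so the decomposition is invalid.

No — edge (e,f) lies in no bag.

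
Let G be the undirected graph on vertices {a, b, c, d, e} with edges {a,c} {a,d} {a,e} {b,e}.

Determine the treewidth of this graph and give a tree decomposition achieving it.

Treewidth 1.
One such decomposition:
Bags: B1 = {a, d}  B2 = {a, e}  B3 = {b, e}  B4 = {a, c}
Tree: B1–B2, B2–B3, B1–B4

The largest bag has 2 vertices, giving width 1; this decomposition certifies tw(G) ≤ 1. G has an edge, so its treewidth is at least 1. Hence tw(G) = 1 exactly.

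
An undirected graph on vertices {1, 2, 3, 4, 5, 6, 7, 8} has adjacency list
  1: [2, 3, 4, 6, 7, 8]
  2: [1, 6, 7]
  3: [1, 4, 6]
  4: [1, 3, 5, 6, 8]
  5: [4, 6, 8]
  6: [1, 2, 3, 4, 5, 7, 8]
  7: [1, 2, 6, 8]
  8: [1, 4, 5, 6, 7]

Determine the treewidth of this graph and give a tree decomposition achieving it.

Treewidth 3.
Bags: B1 = {1, 2, 6, 7}  B2 = {1, 6, 7, 8}  B3 = {1, 4, 6, 8}  B4 = {1, 3, 4, 6}  B5 = {4, 5, 6, 8}
Tree: B1–B2, B2–B3, B3–B4, B3–B5

Each bag holds 4 vertices, so the decomposition has width 3, which upper-bounds the treewidth. For the lower bound, the 4 vertices {1, 2, 6, 7} are pairwise adjacent, and any tree decomposition puts a clique entirely inside one bag — forcing width ≥ 3. Combining the bounds, tw(G) = 3.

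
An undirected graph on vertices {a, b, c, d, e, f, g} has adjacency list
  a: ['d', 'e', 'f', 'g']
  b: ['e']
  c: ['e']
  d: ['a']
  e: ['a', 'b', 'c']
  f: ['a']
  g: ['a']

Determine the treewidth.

1

A width-1 tree decomposition is:
Bags: B1 = {a, e}  B2 = {a, d}  B3 = {a, g}  B4 = {b, e}  B5 = {c, e}  B6 = {a, f}
Tree: B1–B2, B1–B3, B1–B4, B4–B5, B1–B6
The largest bag has 2 vertices, giving width 1; this decomposition certifies tw(G) ≤ 1. G has an edge, so its treewidth is at least 1. The upper and lower bounds meet at 1, so that is the treewidth.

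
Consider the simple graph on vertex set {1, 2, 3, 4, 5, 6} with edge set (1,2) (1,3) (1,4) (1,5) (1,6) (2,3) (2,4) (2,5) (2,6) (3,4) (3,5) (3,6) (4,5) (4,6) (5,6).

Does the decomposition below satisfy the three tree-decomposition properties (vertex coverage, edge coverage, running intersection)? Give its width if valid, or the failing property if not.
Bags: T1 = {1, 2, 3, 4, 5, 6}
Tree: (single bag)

Every vertex of G appears in some bag (union = {1, 2, 3, 4, 5, 6}); every edge is covered by a bag; and for each vertex v the set of bags containing v is connected in the bag tree. The decomposition is therefore valid. The largest bag has 6 vertices, so the width is 5.

Yes; width 5.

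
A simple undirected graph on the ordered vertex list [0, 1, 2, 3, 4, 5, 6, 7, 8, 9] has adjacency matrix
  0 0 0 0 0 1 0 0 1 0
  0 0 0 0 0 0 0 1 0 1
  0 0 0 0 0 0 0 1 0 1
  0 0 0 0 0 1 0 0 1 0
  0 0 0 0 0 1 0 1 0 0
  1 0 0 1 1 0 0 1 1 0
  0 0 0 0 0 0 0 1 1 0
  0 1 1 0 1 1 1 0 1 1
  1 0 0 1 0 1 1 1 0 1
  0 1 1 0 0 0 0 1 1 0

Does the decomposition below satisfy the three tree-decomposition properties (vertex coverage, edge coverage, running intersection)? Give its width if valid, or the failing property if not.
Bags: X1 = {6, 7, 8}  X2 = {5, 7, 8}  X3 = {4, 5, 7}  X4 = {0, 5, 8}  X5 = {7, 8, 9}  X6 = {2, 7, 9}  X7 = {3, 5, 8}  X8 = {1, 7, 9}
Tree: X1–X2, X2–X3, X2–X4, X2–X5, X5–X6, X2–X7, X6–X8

Yes; width 2.

Every vertex of G appears in some bag (union = {0, 1, 2, 3, 4, 5, 6, 7, 8, 9}); every edge is covered by a bag; and for each vertex v the set of bags containing v is connected in the bag tree. The decomposition is therefore valid. The largest bag has 3 vertices, so the width is 2.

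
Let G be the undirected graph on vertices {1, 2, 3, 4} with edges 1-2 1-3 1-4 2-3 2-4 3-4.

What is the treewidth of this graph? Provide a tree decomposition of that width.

Treewidth 3.
One optimal decomposition is:
Bags: B1 = {1, 2, 3, 4}
Tree: (single bag)

A single bag containing all 4 vertices is trivially a valid decomposition of width 3. Conversely, {1, 2, 3, 4} is a clique of size 4, and the vertices of any clique must share a bag in every tree decomposition; so some bag has ≥ 4 vertices and tw(G) ≥ 3. Combining the bounds, tw(G) = 3.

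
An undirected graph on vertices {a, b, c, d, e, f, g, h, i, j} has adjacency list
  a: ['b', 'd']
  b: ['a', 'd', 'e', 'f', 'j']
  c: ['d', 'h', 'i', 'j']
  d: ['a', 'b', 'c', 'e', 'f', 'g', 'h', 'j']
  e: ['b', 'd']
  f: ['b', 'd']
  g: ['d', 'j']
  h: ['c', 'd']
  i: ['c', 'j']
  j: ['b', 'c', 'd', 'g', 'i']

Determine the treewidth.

A width-2 tree decomposition is:
Bags: B1 = {b, d, f}  B2 = {b, d, j}  B3 = {c, d, j}  B4 = {c, d, h}  B5 = {b, d, e}  B6 = {a, b, d}  B7 = {c, i, j}  B8 = {d, g, j}
Tree: B1–B2, B2–B3, B3–B4, B1–B5, B1–B6, B3–B7, B3–B8
Every bag has size at most 3, so the width is 3 − 1 = 2 and tw(G) ≤ 2. On the other hand G contains the 3-clique {d, g, j}. A clique must lie in a single bag of any decomposition, so no decomposition can have width below 2. Therefore the treewidth is 2.

2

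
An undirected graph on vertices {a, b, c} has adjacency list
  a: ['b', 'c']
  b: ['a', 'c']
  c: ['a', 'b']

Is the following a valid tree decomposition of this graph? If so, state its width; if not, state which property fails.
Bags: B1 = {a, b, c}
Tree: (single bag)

Every vertex of G appears in some bag (union = {a, b, c}); every edge is covered by a bag; and for each vertex v the set of bags containing v is connected in the bag tree. The decomposition is therefore valid. The largest bag has 3 vertices, so the width is 2.

Yes; width 2.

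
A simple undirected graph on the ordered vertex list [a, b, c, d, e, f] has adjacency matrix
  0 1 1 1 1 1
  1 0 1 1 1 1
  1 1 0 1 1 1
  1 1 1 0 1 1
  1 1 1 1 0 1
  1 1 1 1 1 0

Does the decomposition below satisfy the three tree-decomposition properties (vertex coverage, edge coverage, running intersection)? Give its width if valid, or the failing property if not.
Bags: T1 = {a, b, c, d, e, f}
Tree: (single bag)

Every vertex of G appears in some bag (union = {a, b, c, d, e, f}); every edge is covered by a bag; and for each vertex v the set of bags containing v is connected in the bag tree. The decomposition is therefore valid. The largest bag has 6 vertices, so the width is 5.

Yes; width 5.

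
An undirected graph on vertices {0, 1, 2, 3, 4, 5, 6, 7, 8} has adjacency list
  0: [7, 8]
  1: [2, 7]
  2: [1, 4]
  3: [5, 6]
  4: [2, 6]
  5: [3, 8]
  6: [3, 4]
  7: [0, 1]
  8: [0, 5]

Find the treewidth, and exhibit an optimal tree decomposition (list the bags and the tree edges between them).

Treewidth 2.
One optimal decomposition is:
Bags: B1 = {3, 5, 6}  B2 = {5, 6, 8}  B3 = {0, 6, 8}  B4 = {0, 6, 7}  B5 = {1, 6, 7}  B6 = {1, 2, 6}  B7 = {2, 4, 6}
Tree: B1–B2, B2–B3, B3–B4, B4–B5, B5–B6, B6–B7

The largest bag has 3 vertices, giving width 2; this decomposition certifies tw(G) ≤ 2. For the lower bound, G contains the cycle 6–3–5–8–0–7–1–2–4–6, so G is not a forest; only forests have treewidth ≤ 1, hence tw(G) ≥ 2. Therefore the treewidth is 2.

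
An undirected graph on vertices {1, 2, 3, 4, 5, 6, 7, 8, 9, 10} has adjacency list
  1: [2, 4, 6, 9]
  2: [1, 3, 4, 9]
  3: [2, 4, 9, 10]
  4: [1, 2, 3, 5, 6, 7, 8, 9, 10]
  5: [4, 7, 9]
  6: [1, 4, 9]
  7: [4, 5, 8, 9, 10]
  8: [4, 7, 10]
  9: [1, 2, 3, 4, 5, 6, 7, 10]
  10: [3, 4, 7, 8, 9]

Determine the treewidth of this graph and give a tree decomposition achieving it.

Treewidth 3.
One optimal decomposition is:
Bags: B1 = {3, 4, 9, 10}  B2 = {4, 7, 9, 10}  B3 = {2, 3, 4, 9}  B4 = {4, 5, 7, 9}  B5 = {4, 7, 8, 10}  B6 = {1, 2, 4, 9}  B7 = {1, 4, 6, 9}
Tree: B1–B2, B1–B3, B2–B4, B2–B5, B3–B6, B6–B7

The largest bag has 4 vertices, giving width 3; this decomposition certifies tw(G) ≤ 3. For the lower bound, the 4 vertices {4, 7, 8, 10} are pairwise adjacent, and any tree decomposition puts a clique entirely inside one bag — forcing width ≥ 3. Therefore the treewidth is 3.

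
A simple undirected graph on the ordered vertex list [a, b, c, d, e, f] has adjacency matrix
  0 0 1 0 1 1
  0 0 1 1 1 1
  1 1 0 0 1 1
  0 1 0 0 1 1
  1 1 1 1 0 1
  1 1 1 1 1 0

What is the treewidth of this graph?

3

A width-3 tree decomposition is:
Bags: B1 = {b, d, e, f}  B2 = {b, c, e, f}  B3 = {a, c, e, f}
Tree: B1–B2, B2–B3
Every bag has size at most 4, so the width is 4 − 1 = 3 and tw(G) ≤ 3. Conversely, {b, d, e, f} is a clique of size 4, and the vertices of any clique must share a bag in every tree decomposition; so some bag has ≥ 4 vertices and tw(G) ≥ 3. Hence tw(G) = 3 exactly.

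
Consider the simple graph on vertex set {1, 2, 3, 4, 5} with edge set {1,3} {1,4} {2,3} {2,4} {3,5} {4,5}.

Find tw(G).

2

A width-2 tree decomposition is:
Bags: B1 = {1, 3, 4}  B2 = {2, 3, 4}  B3 = {3, 4, 5}
Tree: B1–B2, B2–B3
Every bag has size at most 3, so the width is 3 − 1 = 2 and tw(G) ≤ 2. For the lower bound, G contains the cycle 3–1–4–2–3, so G is not a forest; only forests have treewidth ≤ 1, hence tw(G) ≥ 2. Combining the bounds, tw(G) = 2.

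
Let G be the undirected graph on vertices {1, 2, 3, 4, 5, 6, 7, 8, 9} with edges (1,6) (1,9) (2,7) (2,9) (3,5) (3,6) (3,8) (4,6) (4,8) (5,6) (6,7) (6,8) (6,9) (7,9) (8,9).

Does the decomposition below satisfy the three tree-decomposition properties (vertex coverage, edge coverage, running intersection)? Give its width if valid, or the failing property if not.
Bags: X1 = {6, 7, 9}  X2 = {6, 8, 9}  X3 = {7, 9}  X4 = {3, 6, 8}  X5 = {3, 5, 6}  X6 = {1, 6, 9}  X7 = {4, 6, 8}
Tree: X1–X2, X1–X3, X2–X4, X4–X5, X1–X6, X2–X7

A tree decomposition must satisfy three properties: every vertex lies in some bag; for every edge, both endpoints lie together in some bag; and for every vertex, the bags containing it form a connected subtree. Here vertex 2 appears in no bag, so the decomposition is invalid.

No — vertex 2 appears in no bag.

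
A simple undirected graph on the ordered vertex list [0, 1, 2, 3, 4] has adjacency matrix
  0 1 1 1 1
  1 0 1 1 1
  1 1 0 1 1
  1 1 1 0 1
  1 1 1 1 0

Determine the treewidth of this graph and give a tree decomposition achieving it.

With just one bag of size 5, the width is 5 − 1 = 4, so tw(G) ≤ 4. Conversely, {0, 1, 2, 3, 4} is a clique of size 5, and the vertices of any clique must share a bag in every tree decomposition; so some bag has ≥ 5 vertices and tw(G) ≥ 4. Therefore the treewidth is 4.

Treewidth 4.
One such decomposition:
Bags: B1 = {0, 1, 2, 3, 4}
Tree: (single bag)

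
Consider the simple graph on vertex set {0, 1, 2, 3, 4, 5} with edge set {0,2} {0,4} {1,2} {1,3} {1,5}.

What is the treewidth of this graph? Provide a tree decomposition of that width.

Each bag holds 2 vertices, so the decomposition has width 1, which upper-bounds the treewidth. G has an edge, so its treewidth is at least 1. Hence tw(G) = 1 exactly.

Treewidth 1.
One such decomposition:
Bags: B1 = {1, 2}  B2 = {0, 2}  B3 = {1, 5}  B4 = {1, 3}  B5 = {0, 4}
Tree: B1–B2, B1–B3, B1–B4, B2–B5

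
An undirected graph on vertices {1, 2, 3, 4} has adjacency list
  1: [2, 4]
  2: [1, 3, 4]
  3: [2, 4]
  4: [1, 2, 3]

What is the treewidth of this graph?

2

A width-2 tree decomposition is:
Bags: B1 = {1, 2, 4}  B2 = {2, 3, 4}
Tree: B1–B2
Every bag has size at most 3, so the width is 3 − 1 = 2 and tw(G) ≤ 2. Conversely, {1, 2, 4} is a clique of size 3, and the vertices of any clique must share a bag in every tree decomposition; so some bag has ≥ 3 vertices and tw(G) ≥ 2. Combining the bounds, tw(G) = 2.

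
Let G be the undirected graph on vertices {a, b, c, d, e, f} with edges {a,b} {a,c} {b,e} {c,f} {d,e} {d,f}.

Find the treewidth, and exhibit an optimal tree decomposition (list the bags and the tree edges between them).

Treewidth 2.
Bags: B1 = {c, d, f}  B2 = {c, d, e}  B3 = {b, c, e}  B4 = {a, b, c}
Tree: B1–B2, B2–B3, B3–B4

Each bag holds 3 vertices, so the decomposition has width 2, which upper-bounds the treewidth. For the lower bound, G contains the cycle c–f–d–e–b–a–c, so G is not a forest; only forests have treewidth ≤ 1, hence tw(G) ≥ 2. Therefore the treewidth is 2.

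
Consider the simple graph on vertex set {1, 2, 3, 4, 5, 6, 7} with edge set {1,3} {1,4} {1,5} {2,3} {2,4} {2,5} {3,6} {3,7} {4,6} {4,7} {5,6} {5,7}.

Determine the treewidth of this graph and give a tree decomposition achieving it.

Treewidth 3.
One optimal decomposition is:
Bags: B1 = {2, 3, 4, 5}  B2 = {1, 3, 4, 5}  B3 = {3, 4, 5, 6}  B4 = {3, 4, 5, 7}
Tree: B1–B2, B2–B3, B3–B4

Every bag has size at most 4, so the width is 4 − 1 = 3 and tw(G) ≤ 3. For the lower bound: the 4 vertex sets {2,5}, {1,4}, {3}, {6} are disjoint, each induces a connected subgraph, and every pair is joined by at least one edge of G. Contracting each set to a single vertex therefore yields K_{4} as a minor, and since treewidth is minor-monotone, tw(G) ≥ tw(K_{4}) = 3. Therefore the treewidth is 3.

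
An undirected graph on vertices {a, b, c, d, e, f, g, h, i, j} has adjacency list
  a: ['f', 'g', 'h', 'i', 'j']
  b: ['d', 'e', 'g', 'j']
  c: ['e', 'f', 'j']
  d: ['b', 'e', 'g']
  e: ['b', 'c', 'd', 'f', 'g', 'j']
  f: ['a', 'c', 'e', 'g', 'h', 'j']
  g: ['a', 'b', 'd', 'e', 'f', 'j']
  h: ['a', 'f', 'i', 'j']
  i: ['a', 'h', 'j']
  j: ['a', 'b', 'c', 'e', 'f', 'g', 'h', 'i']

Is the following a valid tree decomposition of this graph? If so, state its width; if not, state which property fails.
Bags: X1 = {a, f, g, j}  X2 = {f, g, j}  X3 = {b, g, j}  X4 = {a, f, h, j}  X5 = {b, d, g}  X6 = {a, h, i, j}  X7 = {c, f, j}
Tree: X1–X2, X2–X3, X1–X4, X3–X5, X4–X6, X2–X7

A tree decomposition must satisfy three properties: every vertex lies in some bag; for every edge, both endpoints lie together in some bag; and for every vertex, the bags containing it form a connected subtree. Here vertex e appears in no bag, so the decomposition is invalid.

No — vertex e appears in no bag.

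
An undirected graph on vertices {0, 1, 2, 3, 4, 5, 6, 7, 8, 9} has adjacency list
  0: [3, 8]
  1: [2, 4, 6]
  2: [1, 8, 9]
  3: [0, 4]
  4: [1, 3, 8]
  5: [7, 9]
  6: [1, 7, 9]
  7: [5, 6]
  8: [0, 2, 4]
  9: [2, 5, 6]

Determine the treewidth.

A width-2 tree decomposition is:
Bags: B1 = {5, 7, 9}  B2 = {6, 7, 9}  B3 = {2, 6, 9}  B4 = {1, 2, 6}  B5 = {1, 2, 8}  B6 = {1, 4, 8}  B7 = {0, 4, 8}  B8 = {0, 3, 4}
Tree: B1–B2, B2–B3, B3–B4, B4–B5, B5–B6, B6–B7, B7–B8
Every bag has size at most 3, so the width is 3 − 1 = 2 and tw(G) ≤ 2. Since 5–7–6–9–5 is a cycle in G, G is not acyclic. Forests are exactly the graphs of treewidth ≤ 1, so tw(G) ≥ 2. Therefore the treewidth is 2.

2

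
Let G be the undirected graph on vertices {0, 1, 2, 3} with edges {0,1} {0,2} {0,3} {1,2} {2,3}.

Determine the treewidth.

2

A width-2 tree decomposition is:
Bags: B1 = {0, 1, 2}  B2 = {0, 2, 3}
Tree: B1–B2
The largest bag has 3 vertices, giving width 2; this decomposition certifies tw(G) ≤ 2. Conversely, {0, 1, 2} is a clique of size 3, and the vertices of any clique must share a bag in every tree decomposition; so some bag has ≥ 3 vertices and tw(G) ≥ 2. Therefore the treewidth is 2.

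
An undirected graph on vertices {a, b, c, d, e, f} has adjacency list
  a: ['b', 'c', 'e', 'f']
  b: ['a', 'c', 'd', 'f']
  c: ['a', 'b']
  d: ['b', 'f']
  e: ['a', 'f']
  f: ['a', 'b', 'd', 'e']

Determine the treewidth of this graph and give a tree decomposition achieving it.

Each bag holds 3 vertices, so the decomposition has width 2, which upper-bounds the treewidth. For the lower bound, the 3 vertices {a, b, c} are pairwise adjacent, and any tree decomposition puts a clique entirely inside one bag — forcing width ≥ 2. Therefore the treewidth is 2.

Treewidth 2.
One such decomposition:
Bags: B1 = {a, b, f}  B2 = {a, b, c}  B3 = {b, d, f}  B4 = {a, e, f}
Tree: B1–B2, B1–B3, B1–B4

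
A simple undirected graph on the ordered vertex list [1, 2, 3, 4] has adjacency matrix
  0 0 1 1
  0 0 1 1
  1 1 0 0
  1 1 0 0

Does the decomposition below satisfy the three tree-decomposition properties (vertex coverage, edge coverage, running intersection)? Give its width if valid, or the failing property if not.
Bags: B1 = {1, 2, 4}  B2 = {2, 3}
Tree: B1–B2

A tree decomposition must satisfy three properties: every vertex lies in some bag; for every edge, both endpoints lie together in some bag; and for every vertex, the bags containing it form a connected subtree. Here edge (1,3) lies in no bag, so the decomposition is invalid.

No — edge (1,3) lies in no bag.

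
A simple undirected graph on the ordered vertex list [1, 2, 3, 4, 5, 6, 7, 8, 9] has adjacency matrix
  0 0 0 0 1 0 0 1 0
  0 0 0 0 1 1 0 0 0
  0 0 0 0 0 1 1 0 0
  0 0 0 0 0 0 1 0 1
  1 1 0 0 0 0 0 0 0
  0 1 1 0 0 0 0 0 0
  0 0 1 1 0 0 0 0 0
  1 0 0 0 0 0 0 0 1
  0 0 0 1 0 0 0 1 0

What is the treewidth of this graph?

2

A width-2 tree decomposition is:
Bags: B1 = {4, 7, 9}  B2 = {3, 7, 9}  B3 = {3, 6, 9}  B4 = {2, 6, 9}  B5 = {2, 5, 9}  B6 = {1, 5, 9}  B7 = {1, 8, 9}
Tree: B1–B2, B2–B3, B3–B4, B4–B5, B5–B6, B6–B7
Every bag has size at most 3, so the width is 3 − 1 = 2 and tw(G) ≤ 2. The edges 9–4–7–3–6–2–5–1–8–9 form a cycle, so G is not a tree and its treewidth is at least 2. Hence tw(G) = 2 exactly.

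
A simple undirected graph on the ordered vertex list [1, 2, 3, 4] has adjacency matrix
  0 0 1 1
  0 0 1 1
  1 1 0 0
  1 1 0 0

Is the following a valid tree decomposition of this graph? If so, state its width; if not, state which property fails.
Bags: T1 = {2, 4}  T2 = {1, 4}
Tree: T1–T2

No — vertex 3 appears in no bag.

A tree decomposition must satisfy three properties: every vertex lies in some bag; for every edge, both endpoints lie together in some bag; and for every vertex, the bags containing it form a connected subtree. Here vertex 3 appears in no bag, so the decomposition is invalid.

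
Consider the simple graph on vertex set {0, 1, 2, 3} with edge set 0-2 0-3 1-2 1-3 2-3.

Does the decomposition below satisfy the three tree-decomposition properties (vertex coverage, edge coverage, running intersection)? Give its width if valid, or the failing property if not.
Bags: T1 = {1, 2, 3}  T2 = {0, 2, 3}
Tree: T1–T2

Vertex coverage: the bags together contain {0, 1, 2, 3}, the full vertex set. Edge coverage: each edge of G has both endpoints in at least one bag. Running intersection: for every vertex, the bags containing it form a connected subtree. All three properties hold, so this is a valid tree decomposition of width max|bag| − 1 = 2, and hence tw(G) ≤ 2.

Yes; width 2.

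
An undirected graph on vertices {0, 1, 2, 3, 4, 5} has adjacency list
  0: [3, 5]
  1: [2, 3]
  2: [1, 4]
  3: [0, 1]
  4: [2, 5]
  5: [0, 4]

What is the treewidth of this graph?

2

A width-2 tree decomposition is:
Bags: B1 = {1, 2, 3}  B2 = {2, 3, 4}  B3 = {3, 4, 5}  B4 = {0, 3, 5}
Tree: B1–B2, B2–B3, B3–B4
Every bag has size at most 3, so the width is 3 − 1 = 2 and tw(G) ≤ 2. Since 3–1–2–4–5–0–3 is a cycle in G, G is not acyclic. Forests are exactly the graphs of treewidth ≤ 1, so tw(G) ≥ 2. The upper and lower bounds meet at 2, so that is the treewidth.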